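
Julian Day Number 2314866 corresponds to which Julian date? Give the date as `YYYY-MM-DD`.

JDN 2314866 is 14 October 1625 in the Gregorian calendar.
In the Julian calendar that day is 1625-10-04.

1625-10-04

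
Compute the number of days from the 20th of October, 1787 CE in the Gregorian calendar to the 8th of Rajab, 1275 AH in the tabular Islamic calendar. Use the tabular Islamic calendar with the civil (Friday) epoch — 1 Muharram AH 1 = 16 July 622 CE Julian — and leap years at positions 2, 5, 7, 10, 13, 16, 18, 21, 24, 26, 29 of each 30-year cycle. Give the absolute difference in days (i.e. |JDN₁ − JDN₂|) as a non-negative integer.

26046

JDN of the first date = 2374041.
JDN of the second date = 2400087.
|2400087 − 2374041| = 26046.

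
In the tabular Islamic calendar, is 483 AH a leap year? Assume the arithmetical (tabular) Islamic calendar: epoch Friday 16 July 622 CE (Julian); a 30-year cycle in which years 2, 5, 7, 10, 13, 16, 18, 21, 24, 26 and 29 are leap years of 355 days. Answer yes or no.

Year 483 AH is year 3 of its 30-year cycle; leap positions are 2, 5, 7, 10, 13, 16, 18, 21, 24, 26, 29, so it is a common year (354 days).

no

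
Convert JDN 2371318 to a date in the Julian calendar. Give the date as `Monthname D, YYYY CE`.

The Gregorian equivalent of JDN 2371318 is 6 May 1780.
In the Julian calendar that day is April 25, 1780 CE.

April 25, 1780 CE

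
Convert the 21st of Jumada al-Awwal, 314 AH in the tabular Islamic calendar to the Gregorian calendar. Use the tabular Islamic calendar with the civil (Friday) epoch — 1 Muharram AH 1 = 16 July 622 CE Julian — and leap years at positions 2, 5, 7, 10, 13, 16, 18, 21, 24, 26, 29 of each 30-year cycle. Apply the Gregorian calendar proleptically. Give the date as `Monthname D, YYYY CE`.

Both dates share Julian Day Number 2059495; in the Gregorian calendar that is 9 August 926 CE.

August 9, 926 CE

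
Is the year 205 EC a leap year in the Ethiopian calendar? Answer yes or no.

205 mod 4 = 1; in the Ethiopian calendar a year is leap when year mod 4 = 3, so it is a common year.

no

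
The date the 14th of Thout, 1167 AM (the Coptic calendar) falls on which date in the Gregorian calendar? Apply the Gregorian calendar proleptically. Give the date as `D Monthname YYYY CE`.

20 September 1450 CE

Both dates share Julian Day Number 2250924; in the Gregorian calendar that is 20 September 1450 CE.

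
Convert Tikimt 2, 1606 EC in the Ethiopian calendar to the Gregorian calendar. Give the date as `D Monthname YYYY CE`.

Both dates share Julian Day Number 2310478; in the Gregorian calendar that is 9 October 1613 CE.

9 October 1613 CE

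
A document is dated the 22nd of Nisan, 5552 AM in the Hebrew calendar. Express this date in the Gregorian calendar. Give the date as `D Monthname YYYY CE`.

Julian Day Number of the source date = 2375679.
Converting JDN 2375679 to the Gregorian calendar gives 14 April 1792 CE.

14 April 1792 CE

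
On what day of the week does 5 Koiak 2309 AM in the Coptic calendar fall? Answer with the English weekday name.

In the Gregorian calendar this is 18 December 2592 (JDN 2668121).
JDN 2668121 mod 7 = 1, and JDN 0 was a Monday, so this is a Tuesday.

Tuesday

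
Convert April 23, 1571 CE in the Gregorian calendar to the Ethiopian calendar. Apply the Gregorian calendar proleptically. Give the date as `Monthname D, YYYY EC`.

Both dates share Julian Day Number 2294968; in the Ethiopian calendar that is 18 Miyazya 1563 EC.

Miyazya 18, 1563 EC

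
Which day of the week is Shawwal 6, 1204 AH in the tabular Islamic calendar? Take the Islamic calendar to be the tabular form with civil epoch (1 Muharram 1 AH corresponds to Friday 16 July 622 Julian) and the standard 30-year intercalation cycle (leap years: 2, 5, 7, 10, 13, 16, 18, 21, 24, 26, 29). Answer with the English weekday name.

Saturday

This is JDN 2375014 (19 June 1790 Gregorian).
JDN 2375014 mod 7 = 5, and JDN 0 was a Monday, so this is a Saturday.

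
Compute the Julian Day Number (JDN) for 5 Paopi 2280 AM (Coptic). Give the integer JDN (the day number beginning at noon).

Equivalently 20 October 2563 (Gregorian).
JDN 2400001 is 17 November 1858 CE (Gregorian), MJD 0; the target day is +257468 days from there, so JDN = 2657469.

2657469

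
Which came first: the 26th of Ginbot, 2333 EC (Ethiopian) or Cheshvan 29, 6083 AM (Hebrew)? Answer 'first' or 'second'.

second

First date → JDN 2576249; second date → JDN 2569465.
JDN 2569465 < JDN 2576249, so the second date is earlier.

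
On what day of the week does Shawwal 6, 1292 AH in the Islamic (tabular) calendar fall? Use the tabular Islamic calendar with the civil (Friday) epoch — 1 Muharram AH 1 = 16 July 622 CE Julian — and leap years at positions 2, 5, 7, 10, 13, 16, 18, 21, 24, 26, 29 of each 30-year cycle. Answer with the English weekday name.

In the Gregorian calendar this is 5 November 1875 (JDN 2406198).
2406198 ≡ 4 (mod 7); counting from Monday = 0 gives Friday.

Friday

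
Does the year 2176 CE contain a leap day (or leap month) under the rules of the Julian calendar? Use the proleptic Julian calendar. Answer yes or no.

2176 mod 4 = 0, so it is a leap year in the Julian calendar.

yes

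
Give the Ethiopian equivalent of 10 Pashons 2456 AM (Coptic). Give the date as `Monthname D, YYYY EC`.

Ginbot 10, 2732 EC

Julian Day Number of the source date = 2721968.
Converting JDN 2721968 to the Ethiopian calendar gives 10 Ginbot 2732 EC.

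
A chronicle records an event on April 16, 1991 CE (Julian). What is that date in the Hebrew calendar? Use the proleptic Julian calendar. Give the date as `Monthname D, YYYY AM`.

Iyar 15, 5751 AM

The source date corresponds to 29 April 1991 in the Gregorian calendar (JDN 2448376).
That day falls on 15 Iyar 5751 AM in the Hebrew calendar.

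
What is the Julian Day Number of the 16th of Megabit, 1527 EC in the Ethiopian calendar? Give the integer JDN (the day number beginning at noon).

2281787

In the proleptic Gregorian calendar the same day is 22 March 1535.
JDN 2299161 is 15 October 1582 CE (Gregorian); the target day is −17374 days from there, so JDN = 2281787.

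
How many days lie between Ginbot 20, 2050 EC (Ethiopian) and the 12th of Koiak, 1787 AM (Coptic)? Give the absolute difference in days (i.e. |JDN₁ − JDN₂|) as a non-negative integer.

4590

First date → JDN 2472877; second date → JDN 2477467.
The interval is |2472877 − 2477467| = 4590 days.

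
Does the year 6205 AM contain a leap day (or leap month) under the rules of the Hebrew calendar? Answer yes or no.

yes

Hebrew year 6205 is year 11 of its 19-year Metonic cycle; leap years are at positions 3, 6, 8, 11, 14, 17, 19, so it is a leap year (13 months).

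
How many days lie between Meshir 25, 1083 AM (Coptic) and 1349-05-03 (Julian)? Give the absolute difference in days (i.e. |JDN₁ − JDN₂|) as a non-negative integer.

JDN of the first date = 2220404.
JDN of the second date = 2213903.
|2213903 − 2220404| = 6501.

6501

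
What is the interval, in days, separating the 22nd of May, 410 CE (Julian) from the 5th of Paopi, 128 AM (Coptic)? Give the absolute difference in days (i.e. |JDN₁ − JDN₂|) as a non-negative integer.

499

First date → JDN 1870952; second date → JDN 1871451.
The interval is |1870952 − 1871451| = 499 days.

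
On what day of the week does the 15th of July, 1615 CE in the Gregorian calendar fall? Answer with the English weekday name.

Wednesday

JDN 2311122 mod 7 = 2, and JDN 0 was a Monday, so this is a Wednesday.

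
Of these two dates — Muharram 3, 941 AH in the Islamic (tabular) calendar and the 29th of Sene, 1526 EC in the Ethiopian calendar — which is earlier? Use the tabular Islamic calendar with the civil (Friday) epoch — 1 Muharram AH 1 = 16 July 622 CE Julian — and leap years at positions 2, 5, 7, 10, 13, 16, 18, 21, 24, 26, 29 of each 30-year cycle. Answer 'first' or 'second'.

second

The two dates have Julian Day Numbers 2281547 and 2281525 respectively.
Since 2281525 < 2281547, the second date comes first.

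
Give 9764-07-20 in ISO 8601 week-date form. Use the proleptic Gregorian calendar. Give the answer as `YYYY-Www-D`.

9764-W29-5

The weekday is Friday (ISO weekday 5).
That Friday belongs to ISO week 29 of ISO year 9764.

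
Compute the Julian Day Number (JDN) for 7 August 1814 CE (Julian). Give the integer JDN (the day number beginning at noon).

2383840

Equivalently 19 August 1814 (Gregorian).
JDN 2400001 is 17 November 1858 CE (Gregorian), MJD 0; the target day is −16161 days from there, so JDN = 2383840.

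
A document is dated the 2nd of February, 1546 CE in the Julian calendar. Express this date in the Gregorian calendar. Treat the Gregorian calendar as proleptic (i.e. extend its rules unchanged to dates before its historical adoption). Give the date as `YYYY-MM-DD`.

For dates in this range the Gregorian date is 10 days ahead of the Julian.
2 February 1546 Julian + 10 days → 12 February 1546 Gregorian.

1546-02-12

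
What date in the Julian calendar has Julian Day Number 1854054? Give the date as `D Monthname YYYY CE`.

15 February 364 CE

JDN 1854054 is 16 February 364 in the proleptic Gregorian calendar.
In the Julian calendar that day is 15 February 364 CE.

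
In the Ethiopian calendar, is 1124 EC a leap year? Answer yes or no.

no

1124 mod 4 = 0; in the Ethiopian calendar a year is leap when year mod 4 = 3, so it is a common year.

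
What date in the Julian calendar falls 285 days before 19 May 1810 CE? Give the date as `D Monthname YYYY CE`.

7 August 1809 CE

JDN of 19 May 1810 CE = 2382299.
2382299 − 285 = 2382014.
JDN 2382014 in the Julian calendar is 7 August 1809 CE.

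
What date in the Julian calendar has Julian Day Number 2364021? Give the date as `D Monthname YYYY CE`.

The Gregorian equivalent of JDN 2364021 is 14 May 1760.
In the Julian calendar that day is 3 May 1760 CE.

3 May 1760 CE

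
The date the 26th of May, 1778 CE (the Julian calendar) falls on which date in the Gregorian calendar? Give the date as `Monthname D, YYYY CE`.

June 6, 1778 CE

At this point the Julian calendar is 11 days behind the Gregorian.
26 May 1778 Julian + 11 days → 6 June 1778 Gregorian.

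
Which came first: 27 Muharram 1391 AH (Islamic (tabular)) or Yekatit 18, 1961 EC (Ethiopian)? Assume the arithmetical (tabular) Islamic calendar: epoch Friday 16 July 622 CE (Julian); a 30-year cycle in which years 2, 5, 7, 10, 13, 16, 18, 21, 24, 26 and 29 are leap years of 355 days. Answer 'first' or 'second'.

First date → JDN 2441036; second date → JDN 2440278.
JDN 2440278 < JDN 2441036, so the second date is earlier.

second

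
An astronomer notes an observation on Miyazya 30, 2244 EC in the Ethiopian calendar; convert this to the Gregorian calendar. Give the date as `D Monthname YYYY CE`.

Julian Day Number of the source date = 2543716.
Converting JDN 2543716 to the Gregorian calendar gives 10 May 2252 CE.

10 May 2252 CE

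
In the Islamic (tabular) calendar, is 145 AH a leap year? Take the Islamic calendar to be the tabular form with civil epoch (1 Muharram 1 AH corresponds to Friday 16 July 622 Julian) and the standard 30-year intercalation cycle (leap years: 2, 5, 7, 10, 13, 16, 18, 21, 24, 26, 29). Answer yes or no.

Year 145 AH is year 25 of its 30-year cycle; leap positions are 2, 5, 7, 10, 13, 16, 18, 21, 24, 26, 29, so it is a common year (354 days).

no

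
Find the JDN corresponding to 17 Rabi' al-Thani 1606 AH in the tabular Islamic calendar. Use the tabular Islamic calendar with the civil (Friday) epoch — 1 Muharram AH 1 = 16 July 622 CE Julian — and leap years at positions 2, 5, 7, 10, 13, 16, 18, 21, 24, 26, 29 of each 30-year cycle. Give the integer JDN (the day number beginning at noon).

In the Gregorian calendar the same day is 15 January 2180.
JDN 2299161 is 15 October 1582 CE (Gregorian); the target day is +218142 days from there, so JDN = 2517303.

2517303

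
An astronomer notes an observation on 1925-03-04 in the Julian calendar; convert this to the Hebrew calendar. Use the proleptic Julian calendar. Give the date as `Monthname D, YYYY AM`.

Adar 21, 5685 AM

The source date corresponds to 17 March 1925 in the Gregorian calendar (JDN 2424227).
That day falls on 21 Adar 5685 AM in the Hebrew calendar.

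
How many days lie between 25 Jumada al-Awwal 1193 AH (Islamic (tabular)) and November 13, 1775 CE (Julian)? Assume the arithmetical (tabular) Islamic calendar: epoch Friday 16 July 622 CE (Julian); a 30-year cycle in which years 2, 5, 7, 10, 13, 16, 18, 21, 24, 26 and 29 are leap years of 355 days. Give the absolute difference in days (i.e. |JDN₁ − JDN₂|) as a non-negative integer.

First date → JDN 2370987; second date → JDN 2369693.
The interval is |2370987 − 2369693| = 1294 days.

1294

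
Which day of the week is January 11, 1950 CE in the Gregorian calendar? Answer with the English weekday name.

Since JDN mod 7 = 2 (0 = Monday), the day is Wednesday.

Wednesday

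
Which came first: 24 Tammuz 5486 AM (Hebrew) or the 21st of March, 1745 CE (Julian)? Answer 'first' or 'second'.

Converting both to JDN: 2351672 vs 2358499; the smaller is the first.

first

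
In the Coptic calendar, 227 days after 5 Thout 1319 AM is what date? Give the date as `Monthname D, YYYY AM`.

Parmouti 22, 1319 AM

The starting date is JDN 2306433; 2306433 + 227 = 2306660.
JDN 2306660 corresponds to Parmouti 22, 1319 AM.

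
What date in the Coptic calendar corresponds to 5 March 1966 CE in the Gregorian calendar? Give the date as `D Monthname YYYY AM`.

Both dates share Julian Day Number 2439190; in the Coptic calendar that is 26 Meshir 1682 AM.

26 Meshir 1682 AM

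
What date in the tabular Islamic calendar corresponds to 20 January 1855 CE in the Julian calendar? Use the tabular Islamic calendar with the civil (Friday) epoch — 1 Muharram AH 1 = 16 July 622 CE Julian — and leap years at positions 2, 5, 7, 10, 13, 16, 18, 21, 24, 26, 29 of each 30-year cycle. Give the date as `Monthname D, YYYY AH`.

Both dates share Julian Day Number 2398616; in the tabular Islamic calendar that is 13 Jumada al-Awwal 1271 AH.

Jumada al-Awwal 13, 1271 AH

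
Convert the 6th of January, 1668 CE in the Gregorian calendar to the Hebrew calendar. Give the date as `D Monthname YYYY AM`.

Julian Day Number of the source date = 2330290.
Converting JDN 2330290 to the Hebrew calendar gives 22 Tevet 5428 AM.

22 Tevet 5428 AM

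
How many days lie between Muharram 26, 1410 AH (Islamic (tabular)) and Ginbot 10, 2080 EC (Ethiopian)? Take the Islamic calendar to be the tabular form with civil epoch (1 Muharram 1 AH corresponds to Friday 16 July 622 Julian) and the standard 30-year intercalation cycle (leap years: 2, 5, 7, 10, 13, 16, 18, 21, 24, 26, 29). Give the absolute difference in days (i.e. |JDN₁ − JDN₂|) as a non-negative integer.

36057

JDN of the first date = 2447768.
JDN of the second date = 2483825.
|2483825 − 2447768| = 36057.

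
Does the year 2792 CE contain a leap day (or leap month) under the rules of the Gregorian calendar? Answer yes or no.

yes

2792 is divisible by 4 and not by 100, so it is a leap year.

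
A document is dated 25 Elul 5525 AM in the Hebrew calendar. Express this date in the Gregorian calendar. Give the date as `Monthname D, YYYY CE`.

September 11, 1765 CE

Julian Day Number of the source date = 2365967.
Converting JDN 2365967 to the Gregorian calendar gives 11 September 1765 CE.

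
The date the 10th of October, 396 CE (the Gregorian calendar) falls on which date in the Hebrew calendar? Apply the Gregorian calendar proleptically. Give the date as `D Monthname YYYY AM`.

20 Tishrei 4157 AM

Julian Day Number of the source date = 1865979.
Converting JDN 1865979 to the Hebrew calendar gives 20 Tishrei 4157 AM.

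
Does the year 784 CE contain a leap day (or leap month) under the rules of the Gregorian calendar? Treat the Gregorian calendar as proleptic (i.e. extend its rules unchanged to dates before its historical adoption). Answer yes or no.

784 is divisible by 4 and not by 100, so it is a leap year.

yes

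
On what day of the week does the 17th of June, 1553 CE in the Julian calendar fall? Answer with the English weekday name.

In the proleptic Gregorian calendar this is 27 June 1553 (JDN 2288459).
2288459 ≡ 5 (mod 7); counting from Monday = 0 gives Saturday.

Saturday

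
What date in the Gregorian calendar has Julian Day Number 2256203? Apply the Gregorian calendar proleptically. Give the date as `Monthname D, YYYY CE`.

March 4, 1465 CE

JDN 2451545 is 1 Jan 2000; 2256203 is −195342 days from there.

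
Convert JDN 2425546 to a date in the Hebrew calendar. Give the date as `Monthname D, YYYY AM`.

JDN 2425546 is 26 October 1928 in the Gregorian calendar.
In the Hebrew calendar that day is Cheshvan 12, 5689 AM.

Cheshvan 12, 5689 AM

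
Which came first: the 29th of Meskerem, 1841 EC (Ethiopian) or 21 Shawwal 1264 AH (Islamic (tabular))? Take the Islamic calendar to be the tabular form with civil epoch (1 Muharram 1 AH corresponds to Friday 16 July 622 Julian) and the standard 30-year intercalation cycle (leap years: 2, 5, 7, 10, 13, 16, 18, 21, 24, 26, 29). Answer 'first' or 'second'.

second

The two dates have Julian Day Numbers 2396309 and 2396291 respectively.
Since 2396291 < 2396309, the second date comes first.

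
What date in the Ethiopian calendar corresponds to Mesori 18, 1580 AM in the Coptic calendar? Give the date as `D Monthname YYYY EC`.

Both dates share Julian Day Number 2402107; in the Ethiopian calendar that is 18 Nehase 1856 EC.

18 Nehase 1856 EC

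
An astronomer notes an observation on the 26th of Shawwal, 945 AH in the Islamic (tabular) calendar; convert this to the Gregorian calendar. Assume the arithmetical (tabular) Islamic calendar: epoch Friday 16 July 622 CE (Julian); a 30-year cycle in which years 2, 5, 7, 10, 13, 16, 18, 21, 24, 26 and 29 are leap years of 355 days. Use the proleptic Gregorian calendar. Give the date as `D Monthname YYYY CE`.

Julian Day Number of the source date = 2283253.
Converting JDN 2283253 to the Gregorian calendar gives 27 March 1539 CE.

27 March 1539 CE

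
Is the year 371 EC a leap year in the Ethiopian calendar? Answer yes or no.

371 mod 4 = 3; in the Ethiopian calendar a year is leap when year mod 4 = 3, so it is a leap year.

yes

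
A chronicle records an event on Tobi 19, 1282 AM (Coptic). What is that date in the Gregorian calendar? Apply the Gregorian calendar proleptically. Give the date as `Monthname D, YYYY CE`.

Julian Day Number of the source date = 2293053.
Converting JDN 2293053 to the Gregorian calendar gives 24 January 1566 CE.

January 24, 1566 CE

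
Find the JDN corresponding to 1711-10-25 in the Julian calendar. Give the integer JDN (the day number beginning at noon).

In the Gregorian calendar the same day is 5 November 1711.
JDN 2400001 is 17 November 1858 CE (Gregorian), MJD 0; the target day is −53703 days from there, so JDN = 2346298.

2346298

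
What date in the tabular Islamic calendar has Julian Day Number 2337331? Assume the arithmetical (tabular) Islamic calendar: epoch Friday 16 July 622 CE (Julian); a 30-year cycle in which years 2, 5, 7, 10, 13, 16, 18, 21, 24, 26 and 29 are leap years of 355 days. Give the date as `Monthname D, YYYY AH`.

Jumada al-Thani 4, 1098 AH

JDN 2337331 is 17 April 1687 in the Gregorian calendar.
In the tabular Islamic calendar that day is Jumada al-Thani 4, 1098 AH.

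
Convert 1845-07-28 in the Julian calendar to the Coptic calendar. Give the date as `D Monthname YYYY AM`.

4 Mesori 1561 AM

Both dates share Julian Day Number 2395153; in the Coptic calendar that is 4 Mesori 1561 AM.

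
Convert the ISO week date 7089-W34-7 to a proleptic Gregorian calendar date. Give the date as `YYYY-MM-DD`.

ISO week 1 of 7089 is the week containing the first Thursday of 7089.
Week 34, day 7 (Sunday) lands on 7089-08-25.

7089-08-25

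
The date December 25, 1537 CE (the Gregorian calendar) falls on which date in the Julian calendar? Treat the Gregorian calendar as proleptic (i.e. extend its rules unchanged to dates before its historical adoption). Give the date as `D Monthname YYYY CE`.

15 December 1537 CE

For dates in this range the Gregorian date is 10 days ahead of the Julian.
25 December 1537 Gregorian − 10 days → 15 December 1537 Julian.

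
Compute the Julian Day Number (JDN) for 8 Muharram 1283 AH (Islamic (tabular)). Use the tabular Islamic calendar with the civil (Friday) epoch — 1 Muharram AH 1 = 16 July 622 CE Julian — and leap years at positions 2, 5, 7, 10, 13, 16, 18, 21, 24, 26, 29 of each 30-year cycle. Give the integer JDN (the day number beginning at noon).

2402745

Equivalently 23 May 1866 (Gregorian).
JDN 2400001 is 17 November 1858 CE (Gregorian), MJD 0; the target day is +2744 days from there, so JDN = 2402745.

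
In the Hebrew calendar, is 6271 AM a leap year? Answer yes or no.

no

Hebrew year 6271 is year 1 of its 19-year Metonic cycle; leap years are at positions 3, 6, 8, 11, 14, 17, 19, so it is a common year (12 months).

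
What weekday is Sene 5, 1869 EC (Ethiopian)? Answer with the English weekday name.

This is JDN 2406782 (11 June 1877 Gregorian).
JDN 2406782 mod 7 = 0, and JDN 0 was a Monday, so this is a Monday.

Monday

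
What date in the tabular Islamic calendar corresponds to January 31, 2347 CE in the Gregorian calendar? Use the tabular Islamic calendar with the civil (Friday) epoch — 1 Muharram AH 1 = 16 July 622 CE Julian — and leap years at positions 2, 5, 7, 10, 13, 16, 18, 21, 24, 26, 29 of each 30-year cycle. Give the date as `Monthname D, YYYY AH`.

Jumada al-Thani 17, 1778 AH

Julian Day Number of the source date = 2578314.
Converting JDN 2578314 to the tabular Islamic calendar gives 17 Jumada al-Thani 1778 AH.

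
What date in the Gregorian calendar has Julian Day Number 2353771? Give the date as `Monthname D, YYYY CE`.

April 21, 1732 CE

Counting from JDN 2299161 = 15 Oct 1582 gives an offset of 54610 days.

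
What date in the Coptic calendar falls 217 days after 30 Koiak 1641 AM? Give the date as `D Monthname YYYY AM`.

7 Mesori 1641 AM

Counting 217 days forward from JDN 2424159 reaches JDN 2424376, which is 7 Mesori 1641 AM.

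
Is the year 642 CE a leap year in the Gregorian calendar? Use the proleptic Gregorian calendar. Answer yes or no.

no

642 is not divisible by 4, so it is a common year.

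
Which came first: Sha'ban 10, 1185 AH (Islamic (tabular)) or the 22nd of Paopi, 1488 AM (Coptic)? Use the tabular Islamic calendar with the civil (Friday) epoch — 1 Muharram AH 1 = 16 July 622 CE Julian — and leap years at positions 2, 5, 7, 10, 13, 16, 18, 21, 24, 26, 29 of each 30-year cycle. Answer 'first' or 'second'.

First date → JDN 2368226; second date → JDN 2368208.
JDN 2368208 < JDN 2368226, so the second date is earlier.

second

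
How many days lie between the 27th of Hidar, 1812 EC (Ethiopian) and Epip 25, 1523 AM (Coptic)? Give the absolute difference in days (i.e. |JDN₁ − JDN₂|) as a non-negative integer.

4511

JDN of the first date = 2385775.
JDN of the second date = 2381264.
|2381264 − 2385775| = 4511.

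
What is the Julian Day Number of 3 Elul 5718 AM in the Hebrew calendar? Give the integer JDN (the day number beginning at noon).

2436435

In the Gregorian calendar the same day is 19 August 1958.
JDN 2451545 is 1 January 2000 CE (Gregorian); the target day is −15110 days from there, so JDN = 2436435.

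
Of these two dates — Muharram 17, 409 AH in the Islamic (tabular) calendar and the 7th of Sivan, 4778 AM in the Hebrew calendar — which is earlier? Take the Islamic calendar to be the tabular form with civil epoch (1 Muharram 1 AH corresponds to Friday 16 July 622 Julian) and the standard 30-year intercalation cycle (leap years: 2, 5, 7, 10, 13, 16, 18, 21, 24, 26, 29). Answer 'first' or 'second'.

second

First date → JDN 2093038; second date → JDN 2093026.
JDN 2093026 < JDN 2093038, so the second date is earlier.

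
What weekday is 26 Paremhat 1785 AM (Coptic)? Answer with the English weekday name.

Thursday

Equivalently 4 April 2069 Gregorian, JDN 2476841.
JDN 2476841 mod 7 = 3, and JDN 0 was a Monday, so this is a Thursday.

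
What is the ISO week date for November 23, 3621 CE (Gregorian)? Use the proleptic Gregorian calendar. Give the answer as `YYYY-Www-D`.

The weekday is Tuesday (ISO weekday 2).
That Tuesday belongs to ISO week 47 of ISO year 3621.

3621-W47-2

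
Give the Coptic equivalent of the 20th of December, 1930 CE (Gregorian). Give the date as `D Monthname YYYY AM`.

11 Koiak 1647 AM

Julian Day Number of the source date = 2426331.
Converting JDN 2426331 to the Coptic calendar gives 11 Koiak 1647 AM.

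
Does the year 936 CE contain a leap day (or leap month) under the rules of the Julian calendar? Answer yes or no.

936 mod 4 = 0, so it is a leap year in the Julian calendar.

yes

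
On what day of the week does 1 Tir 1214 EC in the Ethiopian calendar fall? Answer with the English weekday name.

Equivalently 3 January 1222 Gregorian, JDN 2167389.
JDN 2167389 mod 7 = 0, and JDN 0 was a Monday, so this is a Monday.

Monday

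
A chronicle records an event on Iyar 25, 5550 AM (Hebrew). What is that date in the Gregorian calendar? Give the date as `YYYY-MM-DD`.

1790-05-09

Julian Day Number of the source date = 2374973.
Converting JDN 2374973 to the Gregorian calendar gives 9 May 1790 CE.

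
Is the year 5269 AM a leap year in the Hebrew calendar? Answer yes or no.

Hebrew year 5269 is year 6 of its 19-year Metonic cycle; leap years are at positions 3, 6, 8, 11, 14, 17, 19, so it is a leap year (13 months).

yes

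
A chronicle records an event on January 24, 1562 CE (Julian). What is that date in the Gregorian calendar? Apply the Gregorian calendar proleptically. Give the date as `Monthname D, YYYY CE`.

February 3, 1562 CE

For dates in this range the Gregorian date is 10 days ahead of the Julian.
24 January 1562 Julian + 10 days → 3 February 1562 Gregorian.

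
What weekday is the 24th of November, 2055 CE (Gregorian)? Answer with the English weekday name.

Since JDN mod 7 = 2 (0 = Monday), the day is Wednesday.

Wednesday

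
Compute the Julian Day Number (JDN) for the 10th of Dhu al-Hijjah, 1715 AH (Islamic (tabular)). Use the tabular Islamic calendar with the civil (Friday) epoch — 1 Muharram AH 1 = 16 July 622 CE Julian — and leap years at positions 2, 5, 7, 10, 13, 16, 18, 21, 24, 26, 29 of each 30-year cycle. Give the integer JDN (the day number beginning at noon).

In the Gregorian calendar the same day is 3 June 2286.
JDN 2400001 is 17 November 1858 CE (Gregorian), MJD 0; the target day is +156157 days from there, so JDN = 2556158.

2556158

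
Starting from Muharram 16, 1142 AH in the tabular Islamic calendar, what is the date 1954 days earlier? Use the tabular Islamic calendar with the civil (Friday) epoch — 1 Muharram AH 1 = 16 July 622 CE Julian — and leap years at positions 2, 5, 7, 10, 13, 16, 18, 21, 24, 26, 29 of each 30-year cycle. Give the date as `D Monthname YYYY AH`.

11 Rajab 1136 AH

JDN of Muharram 16, 1142 AH = 2352787.
2352787 − 1954 = 2350833.
JDN 2350833 in the tabular Islamic calendar is 11 Rajab 1136 AH.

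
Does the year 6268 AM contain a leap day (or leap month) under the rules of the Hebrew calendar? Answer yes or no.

yes

Hebrew year 6268 is year 17 of its 19-year Metonic cycle; leap years are at positions 3, 6, 8, 11, 14, 17, 19, so it is a leap year (13 months).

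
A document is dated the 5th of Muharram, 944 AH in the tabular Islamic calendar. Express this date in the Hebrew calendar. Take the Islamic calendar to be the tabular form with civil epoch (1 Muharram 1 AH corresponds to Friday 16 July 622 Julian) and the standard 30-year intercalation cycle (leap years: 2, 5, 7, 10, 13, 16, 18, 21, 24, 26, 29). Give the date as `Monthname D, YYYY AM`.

Both dates share Julian Day Number 2282612; in the Hebrew calendar that is 5 Tammuz 5297 AM.

Tammuz 5, 5297 AM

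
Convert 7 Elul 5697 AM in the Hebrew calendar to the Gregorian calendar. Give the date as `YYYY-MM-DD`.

1937-08-14

Julian Day Number of the source date = 2428760.
Converting JDN 2428760 to the Gregorian calendar gives 14 August 1937 CE.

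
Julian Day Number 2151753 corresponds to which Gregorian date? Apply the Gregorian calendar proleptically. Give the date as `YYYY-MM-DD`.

1179-03-14

JDN 2451545 is 1 Jan 2000; 2151753 is −299792 days from there.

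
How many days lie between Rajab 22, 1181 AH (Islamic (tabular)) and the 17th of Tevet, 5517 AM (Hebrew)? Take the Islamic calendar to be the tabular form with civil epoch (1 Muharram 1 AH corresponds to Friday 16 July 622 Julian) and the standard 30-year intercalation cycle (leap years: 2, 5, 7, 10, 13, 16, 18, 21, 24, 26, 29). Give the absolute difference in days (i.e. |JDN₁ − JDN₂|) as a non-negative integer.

3991

JDN of the first date = 2366791.
JDN of the second date = 2362800.
|2362800 − 2366791| = 3991.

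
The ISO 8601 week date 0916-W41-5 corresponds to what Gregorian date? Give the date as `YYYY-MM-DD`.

0916-10-09

ISO week 1 of 916 is the week containing the first Thursday of 916.
Week 41, day 5 (Friday) lands on 0916-10-09.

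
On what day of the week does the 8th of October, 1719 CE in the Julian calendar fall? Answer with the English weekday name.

This is JDN 2349203 (19 October 1719 Gregorian).
2349203 ≡ 3 (mod 7); counting from Monday = 0 gives Thursday.

Thursday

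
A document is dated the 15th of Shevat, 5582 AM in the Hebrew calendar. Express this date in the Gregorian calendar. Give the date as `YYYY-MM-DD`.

Both dates share Julian Day Number 2386568; in the Gregorian calendar that is 6 February 1822 CE.

1822-02-06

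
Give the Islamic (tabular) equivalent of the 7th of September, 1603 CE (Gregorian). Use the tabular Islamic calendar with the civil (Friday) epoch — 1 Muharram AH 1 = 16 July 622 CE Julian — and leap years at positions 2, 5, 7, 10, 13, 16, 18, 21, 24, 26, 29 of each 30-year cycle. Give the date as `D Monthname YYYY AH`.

Julian Day Number of the source date = 2306793.
Converting JDN 2306793 to the tabular Islamic calendar gives 30 Rabi' al-Awwal 1012 AH.

30 Rabi' al-Awwal 1012 AH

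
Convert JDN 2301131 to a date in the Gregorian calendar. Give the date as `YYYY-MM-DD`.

1588-03-07

Counting from JDN 2299161 = 15 Oct 1582 gives an offset of 1970 days.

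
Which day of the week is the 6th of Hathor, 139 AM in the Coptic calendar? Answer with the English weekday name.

This is JDN 1875499 (3 November 422 Gregorian).
1875499 ≡ 3 (mod 7); counting from Monday = 0 gives Thursday.

Thursday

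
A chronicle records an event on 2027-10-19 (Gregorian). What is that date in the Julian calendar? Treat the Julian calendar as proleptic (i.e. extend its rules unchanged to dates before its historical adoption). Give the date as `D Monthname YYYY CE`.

6 October 2027 CE

At this point the Julian calendar is 13 days behind the Gregorian.
19 October 2027 Gregorian − 13 days → 6 October 2027 Julian.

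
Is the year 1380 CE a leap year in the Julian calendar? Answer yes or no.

1380 mod 4 = 0, so it is a leap year in the Julian calendar.

yes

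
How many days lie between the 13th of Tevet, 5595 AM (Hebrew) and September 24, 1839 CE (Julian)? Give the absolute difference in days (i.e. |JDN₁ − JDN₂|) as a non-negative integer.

1726

JDN of the first date = 2391293.
JDN of the second date = 2393019.
|2393019 − 2391293| = 1726.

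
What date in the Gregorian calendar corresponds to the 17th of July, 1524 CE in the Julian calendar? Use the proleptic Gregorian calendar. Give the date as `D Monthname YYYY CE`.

27 July 1524 CE

For dates in this range the Gregorian date is 10 days ahead of the Julian.
17 July 1524 Julian + 10 days → 27 July 1524 Gregorian.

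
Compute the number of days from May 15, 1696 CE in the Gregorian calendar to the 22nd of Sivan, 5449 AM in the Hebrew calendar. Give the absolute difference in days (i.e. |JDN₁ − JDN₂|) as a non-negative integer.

2531

JDN of the first date = 2340647.
JDN of the second date = 2338116.
|2338116 − 2340647| = 2531.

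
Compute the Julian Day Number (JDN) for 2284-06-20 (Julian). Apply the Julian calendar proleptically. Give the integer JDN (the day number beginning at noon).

Equivalently 5 July 2284 (Gregorian).
JDN 2451545 is 1 January 2000 CE (Gregorian); the target day is +103915 days from there, so JDN = 2555460.

2555460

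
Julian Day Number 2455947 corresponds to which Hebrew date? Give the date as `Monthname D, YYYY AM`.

Tevet 25, 5772 AM

JDN 2455947 is 20 January 2012 in the Gregorian calendar.
In the Hebrew calendar that day is Tevet 25, 5772 AM.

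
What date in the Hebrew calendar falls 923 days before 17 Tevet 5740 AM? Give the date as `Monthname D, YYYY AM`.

Counting 923 days back from JDN 2444245 reaches JDN 2443322, which is Tammuz 11, 5737 AM.

Tammuz 11, 5737 AM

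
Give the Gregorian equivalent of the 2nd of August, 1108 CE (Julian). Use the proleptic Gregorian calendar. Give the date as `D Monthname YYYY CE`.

For dates in this range the Gregorian date is 7 days ahead of the Julian.
2 August 1108 Julian + 7 days → 9 August 1108 Gregorian.

9 August 1108 CE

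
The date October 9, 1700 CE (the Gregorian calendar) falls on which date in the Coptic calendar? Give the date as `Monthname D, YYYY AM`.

Paopi 1, 1417 AM

Julian Day Number of the source date = 2342254.
Converting JDN 2342254 to the Coptic calendar gives 1 Paopi 1417 AM.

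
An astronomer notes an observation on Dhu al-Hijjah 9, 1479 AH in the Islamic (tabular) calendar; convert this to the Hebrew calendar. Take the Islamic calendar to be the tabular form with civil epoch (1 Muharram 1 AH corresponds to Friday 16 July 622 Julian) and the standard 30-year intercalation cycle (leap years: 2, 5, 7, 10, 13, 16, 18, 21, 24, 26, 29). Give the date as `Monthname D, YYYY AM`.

Both dates share Julian Day Number 2472527; in the Hebrew calendar that is 10 Sivan 5817 AM.

Sivan 10, 5817 AM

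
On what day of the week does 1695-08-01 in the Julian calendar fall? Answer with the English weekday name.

This is JDN 2340369 (11 August 1695 Gregorian).
Since JDN mod 7 = 3 (0 = Monday), the day is Thursday.

Thursday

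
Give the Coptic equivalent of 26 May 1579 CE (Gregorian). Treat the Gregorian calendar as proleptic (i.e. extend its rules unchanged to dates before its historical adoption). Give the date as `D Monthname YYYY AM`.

Julian Day Number of the source date = 2297923.
Converting JDN 2297923 to the Coptic calendar gives 21 Pashons 1295 AM.

21 Pashons 1295 AM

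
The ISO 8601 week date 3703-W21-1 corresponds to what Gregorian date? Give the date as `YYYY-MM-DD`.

ISO week 1 of 3703 is the week containing the first Thursday of 3703.
Week 21, day 1 (Monday) lands on 3703-05-21.

3703-05-21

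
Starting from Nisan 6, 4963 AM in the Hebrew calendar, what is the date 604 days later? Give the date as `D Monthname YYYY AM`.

JDN of Nisan 6, 4963 AM = 2160532.
2160532 + 604 = 2161136.
JDN 2161136 in the Hebrew calendar is 19 Kislev 4965 AM.

19 Kislev 4965 AM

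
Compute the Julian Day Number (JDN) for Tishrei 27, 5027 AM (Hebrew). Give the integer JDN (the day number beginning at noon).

Equivalently 5 October 1266 (proleptic Gregorian).
JDN 2299161 is 15 October 1582 CE (Gregorian); the target day is −115426 days from there, so JDN = 2183735.

2183735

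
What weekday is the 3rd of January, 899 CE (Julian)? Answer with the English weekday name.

Wednesday

In the proleptic Gregorian calendar this is 7 January 899 (JDN 2049420).
2049420 ≡ 2 (mod 7); counting from Monday = 0 gives Wednesday.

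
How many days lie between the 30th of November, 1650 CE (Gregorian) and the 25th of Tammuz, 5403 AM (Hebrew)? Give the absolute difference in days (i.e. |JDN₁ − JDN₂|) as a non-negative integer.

JDN of the first date = 2324044.
JDN of the second date = 2321346.
|2321346 − 2324044| = 2698.

2698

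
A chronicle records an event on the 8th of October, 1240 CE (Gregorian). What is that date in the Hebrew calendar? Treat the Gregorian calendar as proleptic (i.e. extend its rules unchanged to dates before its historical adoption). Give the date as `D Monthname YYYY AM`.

Both dates share Julian Day Number 2174242; in the Hebrew calendar that is 14 Tishrei 5001 AM.

14 Tishrei 5001 AM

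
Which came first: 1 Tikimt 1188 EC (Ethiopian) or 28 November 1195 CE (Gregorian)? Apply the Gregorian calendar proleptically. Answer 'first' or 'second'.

first

Converting both to JDN: 2157803 vs 2157856; the smaller is the first.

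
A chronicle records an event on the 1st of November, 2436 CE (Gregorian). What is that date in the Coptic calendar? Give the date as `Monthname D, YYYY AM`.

Both dates share Julian Day Number 2611096; in the Coptic calendar that is 19 Paopi 2153 AM.

Paopi 19, 2153 AM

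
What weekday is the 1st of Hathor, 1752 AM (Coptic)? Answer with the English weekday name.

Sunday

In the Gregorian calendar this is 11 November 2035 (JDN 2464643).
2464643 ≡ 6 (mod 7); counting from Monday = 0 gives Sunday.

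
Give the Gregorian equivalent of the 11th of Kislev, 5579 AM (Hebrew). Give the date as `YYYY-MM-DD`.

1818-12-09

Julian Day Number of the source date = 2385413.
Converting JDN 2385413 to the Gregorian calendar gives 9 December 1818 CE.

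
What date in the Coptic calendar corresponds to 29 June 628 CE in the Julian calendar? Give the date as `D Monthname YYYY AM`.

5 Epip 344 AM

Julian Day Number of the source date = 1950615.
Converting JDN 1950615 to the Coptic calendar gives 5 Epip 344 AM.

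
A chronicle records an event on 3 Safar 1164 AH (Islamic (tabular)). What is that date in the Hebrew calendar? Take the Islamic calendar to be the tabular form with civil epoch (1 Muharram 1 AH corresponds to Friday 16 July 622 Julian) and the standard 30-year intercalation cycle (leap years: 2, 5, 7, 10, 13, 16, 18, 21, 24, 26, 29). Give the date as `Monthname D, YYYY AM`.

Tevet 4, 5511 AM

The source date corresponds to 1 January 1751 in the Gregorian calendar (JDN 2360600).
That day falls on 4 Tevet 5511 AM in the Hebrew calendar.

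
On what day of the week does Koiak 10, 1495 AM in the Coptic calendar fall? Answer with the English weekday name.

Thursday

Equivalently 17 December 1778 Gregorian, JDN 2370812.
JDN 2370812 mod 7 = 3, and JDN 0 was a Monday, so this is a Thursday.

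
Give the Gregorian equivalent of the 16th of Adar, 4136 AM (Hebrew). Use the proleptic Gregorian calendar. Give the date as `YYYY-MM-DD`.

Julian Day Number of the source date = 1858445.
Converting JDN 1858445 to the Gregorian calendar gives 24 February 376 CE.

0376-02-24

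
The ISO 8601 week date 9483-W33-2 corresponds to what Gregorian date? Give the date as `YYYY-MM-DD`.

9483-08-14

ISO week 1 of 9483 is the week containing the first Thursday of 9483.
Week 33, day 2 (Tuesday) lands on 9483-08-14.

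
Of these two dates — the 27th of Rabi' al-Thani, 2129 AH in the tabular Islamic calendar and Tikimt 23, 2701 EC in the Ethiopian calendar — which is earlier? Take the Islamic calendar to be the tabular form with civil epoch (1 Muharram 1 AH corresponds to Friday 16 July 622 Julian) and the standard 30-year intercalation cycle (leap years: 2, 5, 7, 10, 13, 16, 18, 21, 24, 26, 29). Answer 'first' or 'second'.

first

First date → JDN 2702647; second date → JDN 2710448.
JDN 2702647 < JDN 2710448, so the first date is earlier.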